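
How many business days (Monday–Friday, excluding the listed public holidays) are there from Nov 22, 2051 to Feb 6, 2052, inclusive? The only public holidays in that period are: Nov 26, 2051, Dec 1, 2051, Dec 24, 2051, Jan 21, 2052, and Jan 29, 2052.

Nov 22, 2051 is a Wednesday.
From Nov 22, 2051 to Feb 6, 2052 is 77 days inclusive.
77 = 7 × 11, so the span is exactly 11 full weeks.
Each full week contributes 5 weekdays (Mon–Fri): 11 × 5 = 55.
Holidays: Nov 26, 2051 (Sun); Dec 1, 2051 (Fri); Dec 24, 2051 (Sun); Jan 21, 2052 (Sun); Jan 29, 2052 (Mon).
2 of the 5 holidays fall on weekdays; the rest are weekends and were already excluded.
Business days: 55 − 2 = 53.

53 business days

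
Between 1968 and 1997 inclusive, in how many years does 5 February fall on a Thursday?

Day of week of February 5 in each year:
1968: Mon, 1969: Wed, 1970: Thu ✓, 1971: Fri, 1972: Sat, 1973: Mon, 1974: Tue, 1975: Wed, 1976: Thu ✓, 1977: Sat, 1978: Sun, 1979: Mon, 1980: Tue, 1981: Thu ✓, 1982: Fri, 1983: Sat, 1984: Sun, 1985: Tue, 1986: Wed, 1987: Thu ✓, 1988: Fri, 1989: Sun, 1990: Mon, 1991: Tue, 1992: Wed, 1993: Fri, 1994: Sat, 1995: Sun, 1996: Mon, 1997: Wed
Thursdays: 1970, 1976, 1981, 1987.

4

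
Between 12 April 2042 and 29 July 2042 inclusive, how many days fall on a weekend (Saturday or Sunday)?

32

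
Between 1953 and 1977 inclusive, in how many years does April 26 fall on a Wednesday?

Day of week of April 26 in each year:
1953: Sun, 1954: Mon, 1955: Tue, 1956: Thu, 1957: Fri, 1958: Sat, 1959: Sun, 1960: Tue, 1961: Wed ✓, 1962: Thu, 1963: Fri, 1964: Sun, 1965: Mon, 1966: Tue, 1967: Wed ✓, 1968: Fri, 1969: Sat, 1970: Sun, 1971: Mon, 1972: Wed ✓, 1973: Thu, 1974: Fri, 1975: Sat, 1976: Mon, 1977: Tue
Wednesdays: 1961, 1967, 1972.

3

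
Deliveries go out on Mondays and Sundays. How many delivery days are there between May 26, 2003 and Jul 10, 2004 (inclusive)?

May 26, 2003 is a Monday.
From May 26, 2003 to Jul 10, 2004 is 412 days inclusive.
412 = 7 × 58 + 6, so there are 58 full weeks plus 6 extra days.
Each full week contributes 2 days from the set (Mon, Sun): 58 × 2 = 116.
The 6 extra days are Mon, Tue, Wed, Thu, Fri, Sat — 1 of them qualifies.
Total: 116 + 1 = 117.

117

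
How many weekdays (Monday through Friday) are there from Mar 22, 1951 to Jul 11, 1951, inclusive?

Mar 22, 1951 is a Thursday.
The range spans 112 days (inclusive of both endpoints).
112 = 7 × 16, so the span is exactly 16 full weeks.
Each full week contributes 5 weekdays (Mon–Fri): 16 × 5 = 80.

80 weekdays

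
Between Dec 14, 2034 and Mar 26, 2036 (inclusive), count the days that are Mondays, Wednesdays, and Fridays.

201

Dec 14, 2034 is a Thursday.
That's 469 days from start to end, counting both.
469 = 7 × 67, so the span is exactly 67 full weeks.
Each full week contributes 3 days from the set (Mon, Wed, Fri): 67 × 3 = 201.
Total: 201.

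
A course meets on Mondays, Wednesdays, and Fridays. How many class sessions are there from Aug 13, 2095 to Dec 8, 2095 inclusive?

50

Aug 13, 2095 is a Saturday.
The range spans 118 days (inclusive of both endpoints).
118 = 7 × 16 + 6, so there are 16 full weeks plus 6 extra days.
Each full week contributes 3 days from the set (Mon, Wed, Fri): 16 × 3 = 48.
The 6 extra days are Saturday, Sunday, Monday, Tuesday, Wednesday, Thursday — 2 of them qualify.
Total: 48 + 2 = 50.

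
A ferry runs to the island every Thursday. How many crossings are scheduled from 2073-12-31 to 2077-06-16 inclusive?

180 Thursdays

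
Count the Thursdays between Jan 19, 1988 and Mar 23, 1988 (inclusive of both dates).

9 Thursdays

Jan 19, 1988 is a Tuesday.
That's 65 days from start to end, counting both.
65 = 7 × 9 + 2, so there are 9 full weeks plus 2 extra days.
Each full week contributes one Thursday: 9 so far.
The 2 extra days are Tue, Wed — none qualify.
Total: 9 + 0 = 9.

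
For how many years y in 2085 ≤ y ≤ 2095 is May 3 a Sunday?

Day of week of May 3 in each year:
2085: Thu, 2086: Fri, 2087: Sat, 2088: Mon, 2089: Tue, 2090: Wed, 2091: Thu, 2092: Sat, 2093: Sun ✓, 2094: Mon, 2095: Tue
Sundays: 2093.

1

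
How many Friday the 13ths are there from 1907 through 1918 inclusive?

20

Friday-the-13ths by year:
1907: Sep, Dec
1908: Mar, Nov
1909: Aug
1910: May
1911: Jan, Oct
1912: Sep, Dec
1913: Jun
1914: Feb, Mar, Nov
1915: Aug
1916: Oct
1917: Apr, Jul
1918: Sep, Dec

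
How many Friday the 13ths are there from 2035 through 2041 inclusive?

13

Friday-the-13ths by year:
2035: Apr, Jul
2036: Jun
2037: Feb, Mar, Nov
2038: Aug
2039: May
2040: Jan, Apr, Jul
2041: Sep, Dec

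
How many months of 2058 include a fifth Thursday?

A month has five Thursdays exactly when Thursday falls within its first (length − 28) days.
Jan: 31 days, starts Tue → 5 of Tue, Wed, Thu ✓
Feb: 28 days, starts Fri → 5 of (none)
Mar: 31 days, starts Fri → 5 of Fri, Sat, Sun
Apr: 30 days, starts Mon → 5 of Mon, Tue
May: 31 days, starts Wed → 5 of Wed, Thu, Fri ✓
Jun: 30 days, starts Sat → 5 of Sat, Sun
Jul: 31 days, starts Mon → 5 of Mon, Tue, Wed
Aug: 31 days, starts Thu → 5 of Thu, Fri, Sat ✓
Sep: 30 days, starts Sun → 5 of Sun, Mon
Oct: 31 days, starts Tue → 5 of Tue, Wed, Thu ✓
Nov: 30 days, starts Fri → 5 of Fri, Sat
Dec: 31 days, starts Sun → 5 of Sun, Mon, Tue
Months with five Thursdays: Jan, May, Aug, Oct.

4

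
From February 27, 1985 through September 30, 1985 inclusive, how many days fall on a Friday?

February 27, 1985 is a Wednesday.
That's 216 days from start to end, counting both.
216 = 7 × 30 + 6, so there are 30 full weeks plus 6 extra days.
Each full week contributes one Friday: 30 so far.
The 6 extra days are Wed, Thu, Fri, Sat, Sun, Mon — 1 of them qualifies.
Total: 30 + 1 = 31.

31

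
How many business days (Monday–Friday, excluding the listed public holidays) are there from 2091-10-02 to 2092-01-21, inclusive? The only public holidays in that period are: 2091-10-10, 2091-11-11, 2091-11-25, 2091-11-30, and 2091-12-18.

77

2091-10-02 is a Tuesday.
That's 112 days from start to end, counting both.
112 = 7 × 16, so the span is exactly 16 full weeks.
Each full week contributes 5 weekdays (Mon–Fri): 16 × 5 = 80.
Holidays: 2091-10-10 (Wed); 2091-11-11 (Sun); 2091-11-25 (Sun); 2091-11-30 (Fri); 2091-12-18 (Tue).
3 of the 5 holidays fall on weekdays; the rest are weekends and were already excluded.
Business days: 80 − 3 = 77.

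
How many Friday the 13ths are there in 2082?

3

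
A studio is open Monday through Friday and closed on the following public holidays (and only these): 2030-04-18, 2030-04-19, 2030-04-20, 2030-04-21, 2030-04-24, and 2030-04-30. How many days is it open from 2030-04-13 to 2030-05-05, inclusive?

2030-04-13 is a Saturday.
That's 23 days from start to end, counting both.
23 = 7 × 3 + 2, so there are 3 full weeks plus 2 extra days.
Each full week contributes 5 weekdays (Mon–Fri): 3 × 5 = 15.
The 2 extra days are Sat, Sun — none qualify.
Total: 15 + 0 = 15.
Holidays: 2030-04-18 (Thu); 2030-04-19 (Fri); 2030-04-20 (Sat); 2030-04-21 (Sun); 2030-04-24 (Wed); 2030-04-30 (Tue).
4 of the 6 holidays fall on weekdays; the rest are weekends and were already excluded.
Business days: 15 − 4 = 11.

11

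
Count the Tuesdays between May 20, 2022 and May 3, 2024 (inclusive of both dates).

May 20, 2022 is a Friday.
That's 715 days from start to end, counting both.
715 = 7 × 102 + 1, so there are 102 full weeks plus 1 extra day.
Each full week contributes one Tuesday: 102 so far.
The 1 extra day is Friday — none qualify.
Total: 102 + 0 = 102.

102 Tuesdays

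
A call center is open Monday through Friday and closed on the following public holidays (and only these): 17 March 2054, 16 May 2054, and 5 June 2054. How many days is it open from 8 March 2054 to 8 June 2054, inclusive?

8 March 2054 is a Sunday.
From 8 March 2054 to 8 June 2054 is 93 days inclusive.
93 = 7 × 13 + 2, so there are 13 full weeks plus 2 extra days.
Each full week contributes 5 weekdays (Mon–Fri): 13 × 5 = 65.
The 2 extra days are Sunday, Monday — 1 of them qualifies.
Total: 65 + 1 = 66.
Holidays: 17 March 2054 (Tue); 16 May 2054 (Sat); 5 June 2054 (Fri).
2 of the 3 holidays fall on weekdays; the rest are weekends and were already excluded.
Business days: 66 − 2 = 64.

64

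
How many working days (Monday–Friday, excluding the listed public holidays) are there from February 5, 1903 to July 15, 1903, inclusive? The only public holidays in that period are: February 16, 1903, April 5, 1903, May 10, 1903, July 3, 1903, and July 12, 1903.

February 5, 1903 is a Thursday.
From February 5, 1903 to July 15, 1903 is 161 days inclusive.
161 = 7 × 23, so the span is exactly 23 full weeks.
Each full week contributes 5 weekdays (Mon–Fri): 23 × 5 = 115.
Holidays: February 16, 1903 (Mon); April 5, 1903 (Sun); May 10, 1903 (Sun); July 3, 1903 (Fri); July 12, 1903 (Sun).
2 of the 5 holidays fall on weekdays; the rest are weekends and were already excluded.
Business days: 115 − 2 = 113.

113 working days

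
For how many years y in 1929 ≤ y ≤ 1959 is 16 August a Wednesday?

4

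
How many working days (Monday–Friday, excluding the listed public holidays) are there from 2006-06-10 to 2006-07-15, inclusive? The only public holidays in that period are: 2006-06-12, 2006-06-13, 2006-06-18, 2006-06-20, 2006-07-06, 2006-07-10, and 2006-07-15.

20 working days

2006-06-10 is a Saturday.
From 2006-06-10 to 2006-07-15 is 36 days inclusive.
36 = 7 × 5 + 1, so there are 5 full weeks plus 1 extra day.
Each full week contributes 5 weekdays (Mon–Fri): 5 × 5 = 25.
The 1 extra day is Sat — none qualify.
Total: 25 + 0 = 25.
Holidays: 2006-06-12 (Mon); 2006-06-13 (Tue); 2006-06-18 (Sun); 2006-06-20 (Tue); 2006-07-06 (Thu); 2006-07-10 (Mon); 2006-07-15 (Sat).
5 of the 7 holidays fall on weekdays; the rest are weekends and were already excluded.
Business days: 25 − 5 = 20.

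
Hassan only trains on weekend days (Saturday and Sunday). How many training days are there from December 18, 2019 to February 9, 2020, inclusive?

December 18, 2019 is a Wednesday.
The range spans 54 days (inclusive of both endpoints).
54 = 7 × 7 + 5, so there are 7 full weeks plus 5 extra days.
Each full week contributes 2 weekend days (Sat, Sun): 7 × 2 = 14.
The 5 extra days are Wed, Thu, Fri, Sat, Sun — 2 of them qualify.
Total: 14 + 2 = 16.

16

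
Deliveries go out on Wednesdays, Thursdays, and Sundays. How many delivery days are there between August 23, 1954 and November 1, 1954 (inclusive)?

30

August 23, 1954 is a Monday.
The range spans 71 days (inclusive of both endpoints).
71 = 7 × 10 + 1, so there are 10 full weeks plus 1 extra day.
Each full week contributes 3 days from the set (Wed, Thu, Sun): 10 × 3 = 30.
The 1 extra day is Monday — none qualify.
Total: 30 + 0 = 30.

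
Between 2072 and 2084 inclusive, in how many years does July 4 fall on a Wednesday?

Day of week of July 4 in each year:
2072: Mon, 2073: Tue, 2074: Wed ✓, 2075: Thu, 2076: Sat, 2077: Sun, 2078: Mon, 2079: Tue, 2080: Thu, 2081: Fri, 2082: Sat, 2083: Sun, 2084: Tue
Wednesdays: 2074.

1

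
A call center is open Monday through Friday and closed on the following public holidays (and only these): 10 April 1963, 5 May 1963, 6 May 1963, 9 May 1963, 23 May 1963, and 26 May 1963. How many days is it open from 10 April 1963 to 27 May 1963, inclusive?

10 April 1963 is a Wednesday.
That's 48 days from start to end, counting both.
48 = 7 × 6 + 6, so there are 6 full weeks plus 6 extra days.
Each full week contributes 5 weekdays (Mon–Fri): 6 × 5 = 30.
The 6 extra days are Wednesday, Thursday, Friday, Saturday, Sunday, Monday — 4 of them qualify.
Total: 30 + 4 = 34.
Holidays: 10 April 1963 (Wed); 5 May 1963 (Sun); 6 May 1963 (Mon); 9 May 1963 (Thu); 23 May 1963 (Thu); 26 May 1963 (Sun).
4 of the 6 holidays fall on weekdays; the rest are weekends and were already excluded.
Business days: 34 − 4 = 30.

30 business days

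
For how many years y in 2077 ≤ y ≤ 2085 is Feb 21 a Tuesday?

1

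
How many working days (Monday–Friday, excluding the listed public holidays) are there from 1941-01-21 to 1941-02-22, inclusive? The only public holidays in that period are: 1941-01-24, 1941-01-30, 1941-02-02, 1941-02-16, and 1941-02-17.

21 working days

1941-01-21 is a Tuesday.
The range spans 33 days (inclusive of both endpoints).
33 = 7 × 4 + 5, so there are 4 full weeks plus 5 extra days.
Each full week contributes 5 weekdays (Mon–Fri): 4 × 5 = 20.
The 5 extra days are Tue, Wed, Thu, Fri, Sat — 4 of them qualify.
Total: 20 + 4 = 24.
Holidays: 1941-01-24 (Fri); 1941-01-30 (Thu); 1941-02-02 (Sun); 1941-02-16 (Sun); 1941-02-17 (Mon).
3 of the 5 holidays fall on weekdays; the rest are weekends and were already excluded.
Business days: 24 − 3 = 21.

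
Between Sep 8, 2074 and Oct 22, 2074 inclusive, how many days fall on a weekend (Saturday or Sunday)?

Sep 8, 2074 is a Saturday.
From Sep 8, 2074 to Oct 22, 2074 is 45 days inclusive.
45 = 7 × 6 + 3, so there are 6 full weeks plus 3 extra days.
Each full week contributes 2 weekend days (Sat, Sun): 6 × 2 = 12.
The 3 extra days are Saturday, Sunday, Monday — 2 of them qualify.
Total: 12 + 2 = 14.

14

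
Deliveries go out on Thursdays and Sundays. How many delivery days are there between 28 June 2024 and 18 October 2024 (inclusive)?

28 June 2024 is a Friday.
The range spans 113 days (inclusive of both endpoints).
113 = 7 × 16 + 1, so there are 16 full weeks plus 1 extra day.
Each full week contributes 2 days from the set (Thu, Sun): 16 × 2 = 32.
The 1 extra day is Fri — none qualify.
Total: 32 + 0 = 32.

32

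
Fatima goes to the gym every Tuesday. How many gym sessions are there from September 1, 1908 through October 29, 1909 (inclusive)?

September 1, 1908 is a Tuesday.
From September 1, 1908 to October 29, 1909 is 424 days inclusive.
424 = 7 × 60 + 4, so there are 60 full weeks plus 4 extra days.
Each full week contributes one Tuesday: 60 so far.
The 4 extra days are Tuesday, Wednesday, Thursday, Friday — 1 of them qualifies.
Total: 60 + 1 = 61.

61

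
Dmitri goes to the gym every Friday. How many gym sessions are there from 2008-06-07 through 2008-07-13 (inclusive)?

2008-06-07 is a Saturday.
That's 37 days from start to end, counting both.
37 = 7 × 5 + 2, so there are 5 full weeks plus 2 extra days.
Each full week contributes one Friday: 5 so far.
The 2 extra days are Saturday, Sunday — none qualify.
Total: 5 + 0 = 5.

5 Fridays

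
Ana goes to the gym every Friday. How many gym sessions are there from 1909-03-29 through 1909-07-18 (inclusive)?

1909-03-29 is a Monday.
From 1909-03-29 to 1909-07-18 is 112 days inclusive.
112 = 7 × 16, so the span is exactly 16 full weeks.
Each full week contributes one Friday: 16 so far.
Total: 16.

16 Fridays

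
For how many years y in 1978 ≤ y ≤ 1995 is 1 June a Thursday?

Day of week of June 1 in each year:
1978: Thu ✓, 1979: Fri, 1980: Sun, 1981: Mon, 1982: Tue, 1983: Wed, 1984: Fri, 1985: Sat, 1986: Sun, 1987: Mon, 1988: Wed, 1989: Thu ✓, 1990: Fri, 1991: Sat, 1992: Mon, 1993: Tue, 1994: Wed, 1995: Thu ✓
Thursdays: 1978, 1989, 1995.

3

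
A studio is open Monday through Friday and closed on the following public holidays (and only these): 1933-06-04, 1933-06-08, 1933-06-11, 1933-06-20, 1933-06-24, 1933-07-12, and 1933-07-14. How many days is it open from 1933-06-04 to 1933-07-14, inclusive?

26 business days

1933-06-04 is a Sunday.
From 1933-06-04 to 1933-07-14 is 41 days inclusive.
41 = 7 × 5 + 6, so there are 5 full weeks plus 6 extra days.
Each full week contributes 5 weekdays (Mon–Fri): 5 × 5 = 25.
The 6 extra days are Sun, Mon, Tue, Wed, Thu, Fri — 5 of them qualify.
Total: 25 + 5 = 30.
Holidays: 1933-06-04 (Sun); 1933-06-08 (Thu); 1933-06-11 (Sun); 1933-06-20 (Tue); 1933-06-24 (Sat); 1933-07-12 (Wed); 1933-07-14 (Fri).
4 of the 7 holidays fall on weekdays; the rest are weekends and were already excluded.
Business days: 30 − 4 = 26.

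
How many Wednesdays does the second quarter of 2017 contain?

1 April 2017 is a Saturday.
That's 91 days from start to end, counting both.
91 = 7 × 13, so the span is exactly 13 full weeks.
Each full week contributes one Wednesday: 13 so far.
Total: 13.

13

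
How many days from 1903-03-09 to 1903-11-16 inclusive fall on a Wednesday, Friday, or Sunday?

108

1903-03-09 is a Monday.
From 1903-03-09 to 1903-11-16 is 253 days inclusive.
253 = 7 × 36 + 1, so there are 36 full weeks plus 1 extra day.
Each full week contributes 3 days from the set (Wed, Fri, Sun): 36 × 3 = 108.
The 1 extra day is Mon — none qualify.
Total: 108 + 0 = 108.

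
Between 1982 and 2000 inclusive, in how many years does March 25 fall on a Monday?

Day of week of March 25 in each year:
1982: Thu, 1983: Fri, 1984: Sun, 1985: Mon ✓, 1986: Tue, 1987: Wed, 1988: Fri, 1989: Sat, 1990: Sun, 1991: Mon ✓, 1992: Wed, 1993: Thu, 1994: Fri, 1995: Sat, 1996: Mon ✓, 1997: Tue, 1998: Wed, 1999: Thu, 2000: Sat
Mondays: 1985, 1991, 1996.

3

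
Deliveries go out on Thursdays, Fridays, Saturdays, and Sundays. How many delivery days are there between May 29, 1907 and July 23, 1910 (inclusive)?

659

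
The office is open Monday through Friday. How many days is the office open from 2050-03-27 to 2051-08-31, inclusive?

2050-03-27 is a Sunday.
That's 523 days from start to end, counting both.
523 = 7 × 74 + 5, so there are 74 full weeks plus 5 extra days.
Each full week contributes 5 weekdays (Mon–Fri): 74 × 5 = 370.
The 5 extra days are Sunday, Monday, Tuesday, Wednesday, Thursday — 4 of them qualify.
Total: 370 + 4 = 374.

374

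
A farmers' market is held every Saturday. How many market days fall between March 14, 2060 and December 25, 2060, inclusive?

41

March 14, 2060 is a Sunday.
The range spans 287 days (inclusive of both endpoints).
287 = 7 × 41, so the span is exactly 41 full weeks.
Each full week contributes one Saturday: 41 so far.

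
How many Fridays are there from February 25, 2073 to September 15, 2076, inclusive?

185 Fridays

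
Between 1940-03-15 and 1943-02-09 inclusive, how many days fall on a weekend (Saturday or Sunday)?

1940-03-15 is a Friday.
That's 1062 days from start to end, counting both.
1062 = 7 × 151 + 5, so there are 151 full weeks plus 5 extra days.
Each full week contributes 2 weekend days (Sat, Sun): 151 × 2 = 302.
The 5 extra days are Fri, Sat, Sun, Mon, Tue — 2 of them qualify.
Total: 302 + 2 = 304.

304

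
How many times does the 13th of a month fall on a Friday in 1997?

1

The 13th falls on a Friday when the month's 13th has weekday Fri.
Jan 13 is Mon; Feb 13 is Thu; Mar 13 is Thu; Apr 13 is Sun; May 13 is Tue; Jun 13 is Fri ✓; Jul 13 is Sun; Aug 13 is Wed; Sep 13 is Sat; Oct 13 is Mon; Nov 13 is Thu; Dec 13 is Sat.
Friday the 13ths: Jun.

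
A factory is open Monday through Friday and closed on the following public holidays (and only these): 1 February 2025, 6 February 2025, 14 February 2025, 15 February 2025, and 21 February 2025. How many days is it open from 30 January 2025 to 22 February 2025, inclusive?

14 business days

30 January 2025 is a Thursday.
That's 24 days from start to end, counting both.
24 = 7 × 3 + 3, so there are 3 full weeks plus 3 extra days.
Each full week contributes 5 weekdays (Mon–Fri): 3 × 5 = 15.
The 3 extra days are Thursday, Friday, Saturday — 2 of them qualify.
Total: 15 + 2 = 17.
Holidays: 1 February 2025 (Sat); 6 February 2025 (Thu); 14 February 2025 (Fri); 15 February 2025 (Sat); 21 February 2025 (Fri).
3 of the 5 holidays fall on weekdays; the rest are weekends and were already excluded.
Business days: 17 − 3 = 14.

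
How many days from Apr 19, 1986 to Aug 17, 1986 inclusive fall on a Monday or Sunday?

Apr 19, 1986 is a Saturday.
The range spans 121 days (inclusive of both endpoints).
121 = 7 × 17 + 2, so there are 17 full weeks plus 2 extra days.
Each full week contributes 2 days from the set (Mon, Sun): 17 × 2 = 34.
The 2 extra days are Saturday, Sunday — 1 of them qualifies.
Total: 34 + 1 = 35.

35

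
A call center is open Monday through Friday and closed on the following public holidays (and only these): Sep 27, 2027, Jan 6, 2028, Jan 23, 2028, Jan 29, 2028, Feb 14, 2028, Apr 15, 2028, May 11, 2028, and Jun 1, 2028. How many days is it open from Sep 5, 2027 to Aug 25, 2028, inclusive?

250 working days

Sep 5, 2027 is a Sunday.
The range spans 356 days (inclusive of both endpoints).
356 = 7 × 50 + 6, so there are 50 full weeks plus 6 extra days.
Each full week contributes 5 weekdays (Mon–Fri): 50 × 5 = 250.
The 6 extra days are Sun, Mon, Tue, Wed, Thu, Fri — 5 of them qualify.
Total: 250 + 5 = 255.
Holidays: Sep 27, 2027 (Mon); Jan 6, 2028 (Thu); Jan 23, 2028 (Sun); Jan 29, 2028 (Sat); Feb 14, 2028 (Mon); Apr 15, 2028 (Sat); May 11, 2028 (Thu); Jun 1, 2028 (Thu).
5 of the 8 holidays fall on weekdays; the rest are weekends and were already excluded.
Business days: 255 − 5 = 250.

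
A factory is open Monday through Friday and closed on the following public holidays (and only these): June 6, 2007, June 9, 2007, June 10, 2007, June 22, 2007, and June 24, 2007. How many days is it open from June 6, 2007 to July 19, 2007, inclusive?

June 6, 2007 is a Wednesday.
That's 44 days from start to end, counting both.
44 = 7 × 6 + 2, so there are 6 full weeks plus 2 extra days.
Each full week contributes 5 weekdays (Mon–Fri): 6 × 5 = 30.
The 2 extra days are Wednesday, Thursday — 2 of them qualify.
Total: 30 + 2 = 32.
Holidays: June 6, 2007 (Wed); June 9, 2007 (Sat); June 10, 2007 (Sun); June 22, 2007 (Fri); June 24, 2007 (Sun).
2 of the 5 holidays fall on weekdays; the rest are weekends and were already excluded.
Business days: 32 − 2 = 30.

30 business days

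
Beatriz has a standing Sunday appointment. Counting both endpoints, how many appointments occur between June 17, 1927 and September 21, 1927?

14 Sundays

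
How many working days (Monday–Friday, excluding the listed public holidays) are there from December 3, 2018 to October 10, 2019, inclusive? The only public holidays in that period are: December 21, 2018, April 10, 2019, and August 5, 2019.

221

December 3, 2018 is a Monday.
The range spans 312 days (inclusive of both endpoints).
312 = 7 × 44 + 4, so there are 44 full weeks plus 4 extra days.
Each full week contributes 5 weekdays (Mon–Fri): 44 × 5 = 220.
The 4 extra days are Mon, Tue, Wed, Thu — 4 of them qualify.
Total: 220 + 4 = 224.
Holidays: December 21, 2018 (Fri); April 10, 2019 (Wed); August 5, 2019 (Mon).
All 3 holidays fall on weekdays, so subtract 3.
Business days: 224 − 3 = 221.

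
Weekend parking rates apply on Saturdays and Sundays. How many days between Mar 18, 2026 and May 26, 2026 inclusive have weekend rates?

Mar 18, 2026 is a Wednesday.
That's 70 days from start to end, counting both.
70 = 7 × 10, so the span is exactly 10 full weeks.
Each full week contributes 2 weekend days (Sat, Sun): 10 × 2 = 20.

20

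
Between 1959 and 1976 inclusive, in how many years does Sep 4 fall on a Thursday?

Day of week of September 4 in each year:
1959: Fri, 1960: Sun, 1961: Mon, 1962: Tue, 1963: Wed, 1964: Fri, 1965: Sat, 1966: Sun, 1967: Mon, 1968: Wed, 1969: Thu ✓, 1970: Fri, 1971: Sat, 1972: Mon, 1973: Tue, 1974: Wed, 1975: Thu ✓, 1976: Sat
Thursdays: 1969, 1975.

2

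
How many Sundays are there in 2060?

52

1 January 2060 is a Thursday.
That's 366 days from start to end, counting both.
366 = 7 × 52 + 2, so there are 52 full weeks plus 2 extra days.
Each full week contributes one Sunday: 52 so far.
The 2 extra days are Thursday, Friday — none qualify.
Total: 52 + 0 = 52.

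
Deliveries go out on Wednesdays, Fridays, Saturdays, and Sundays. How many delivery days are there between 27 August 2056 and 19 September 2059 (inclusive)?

27 August 2056 is a Sunday.
That's 1119 days from start to end, counting both.
1119 = 7 × 159 + 6, so there are 159 full weeks plus 6 extra days.
Each full week contributes 4 days from the set (Wed, Fri, Sat, Sun): 159 × 4 = 636.
The 6 extra days are Sunday, Monday, Tuesday, Wednesday, Thursday, Friday — 3 of them qualify.
Total: 636 + 3 = 639.

639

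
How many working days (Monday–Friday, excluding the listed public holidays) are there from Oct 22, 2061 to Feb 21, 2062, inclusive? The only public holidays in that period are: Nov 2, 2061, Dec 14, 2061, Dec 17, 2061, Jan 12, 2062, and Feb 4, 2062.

Oct 22, 2061 is a Saturday.
That's 123 days from start to end, counting both.
123 = 7 × 17 + 4, so there are 17 full weeks plus 4 extra days.
Each full week contributes 5 weekdays (Mon–Fri): 17 × 5 = 85.
The 4 extra days are Saturday, Sunday, Monday, Tuesday — 2 of them qualify.
Total: 85 + 2 = 87.
Holidays: Nov 2, 2061 (Wed); Dec 14, 2061 (Wed); Dec 17, 2061 (Sat); Jan 12, 2062 (Thu); Feb 4, 2062 (Sat).
3 of the 5 holidays fall on weekdays; the rest are weekends and were already excluded.
Business days: 87 − 3 = 84.

84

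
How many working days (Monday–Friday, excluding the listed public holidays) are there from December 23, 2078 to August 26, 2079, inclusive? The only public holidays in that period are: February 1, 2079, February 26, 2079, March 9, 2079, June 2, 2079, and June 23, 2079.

172 working days

December 23, 2078 is a Friday.
From December 23, 2078 to August 26, 2079 is 247 days inclusive.
247 = 7 × 35 + 2, so there are 35 full weeks plus 2 extra days.
Each full week contributes 5 weekdays (Mon–Fri): 35 × 5 = 175.
The 2 extra days are Friday, Saturday — 1 of them qualifies.
Total: 175 + 1 = 176.
Holidays: February 1, 2079 (Wed); February 26, 2079 (Sun); March 9, 2079 (Thu); June 2, 2079 (Fri); June 23, 2079 (Fri).
4 of the 5 holidays fall on weekdays; the rest are weekends and were already excluded.
Business days: 176 − 4 = 172.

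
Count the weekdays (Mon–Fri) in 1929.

261

Jan 1, 1929 is a Tuesday.
The range spans 365 days (inclusive of both endpoints).
365 = 7 × 52 + 1, so there are 52 full weeks plus 1 extra day.
Each full week contributes 5 weekdays (Mon–Fri): 52 × 5 = 260.
The 1 extra day is Tue — 1 of them qualifies.
Total: 260 + 1 = 261.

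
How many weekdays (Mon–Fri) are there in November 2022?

22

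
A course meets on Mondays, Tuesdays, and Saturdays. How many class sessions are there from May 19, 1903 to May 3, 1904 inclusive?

151

May 19, 1903 is a Tuesday.
That's 351 days from start to end, counting both.
351 = 7 × 50 + 1, so there are 50 full weeks plus 1 extra day.
Each full week contributes 3 days from the set (Mon, Tue, Sat): 50 × 3 = 150.
The 1 extra day is Tue — 1 of them qualifies.
Total: 150 + 1 = 151.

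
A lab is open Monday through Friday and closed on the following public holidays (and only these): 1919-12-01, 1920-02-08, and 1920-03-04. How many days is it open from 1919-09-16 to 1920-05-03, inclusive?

1919-09-16 is a Tuesday.
That's 231 days from start to end, counting both.
231 = 7 × 33, so the span is exactly 33 full weeks.
Each full week contributes 5 weekdays (Mon–Fri): 33 × 5 = 165.
Holidays: 1919-12-01 (Mon); 1920-02-08 (Sun); 1920-03-04 (Thu).
2 of the 3 holidays fall on weekdays; the rest are weekends and were already excluded.
Business days: 165 − 2 = 163.

163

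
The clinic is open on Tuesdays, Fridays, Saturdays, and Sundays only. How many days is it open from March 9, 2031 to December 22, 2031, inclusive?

March 9, 2031 is a Sunday.
The range spans 289 days (inclusive of both endpoints).
289 = 7 × 41 + 2, so there are 41 full weeks plus 2 extra days.
Each full week contributes 4 days from the set (Tue, Fri, Sat, Sun): 41 × 4 = 164.
The 2 extra days are Sunday, Monday — 1 of them qualifies.
Total: 164 + 1 = 165.

165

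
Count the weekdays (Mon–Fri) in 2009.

2009-01-01 is a Thursday.
That's 365 days from start to end, counting both.
365 = 7 × 52 + 1, so there are 52 full weeks plus 1 extra day.
Each full week contributes 5 weekdays (Mon–Fri): 52 × 5 = 260.
The 1 extra day is Thu — 1 of them qualifies.
Total: 260 + 1 = 261.

261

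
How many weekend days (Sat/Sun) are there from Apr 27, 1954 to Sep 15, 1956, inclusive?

249

Apr 27, 1954 is a Tuesday.
That's 873 days from start to end, counting both.
873 = 7 × 124 + 5, so there are 124 full weeks plus 5 extra days.
Each full week contributes 2 weekend days (Sat, Sun): 124 × 2 = 248.
The 5 extra days are Tue, Wed, Thu, Fri, Sat — 1 of them qualifies.
Total: 248 + 1 = 249.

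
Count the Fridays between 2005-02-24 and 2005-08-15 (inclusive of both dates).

25

2005-02-24 is a Thursday.
From 2005-02-24 to 2005-08-15 is 173 days inclusive.
173 = 7 × 24 + 5, so there are 24 full weeks plus 5 extra days.
Each full week contributes one Friday: 24 so far.
The 5 extra days are Thu, Fri, Sat, Sun, Mon — 1 of them qualifies.
Total: 24 + 1 = 25.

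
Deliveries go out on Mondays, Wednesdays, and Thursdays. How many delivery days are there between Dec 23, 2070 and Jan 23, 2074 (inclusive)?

Dec 23, 2070 is a Tuesday.
That's 1128 days from start to end, counting both.
1128 = 7 × 161 + 1, so there are 161 full weeks plus 1 extra day.
Each full week contributes 3 days from the set (Mon, Wed, Thu): 161 × 3 = 483.
The 1 extra day is Tuesday — none qualify.
Total: 483 + 0 = 483.

483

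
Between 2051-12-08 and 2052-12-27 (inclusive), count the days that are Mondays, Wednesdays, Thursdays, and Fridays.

2051-12-08 is a Friday.
That's 386 days from start to end, counting both.
386 = 7 × 55 + 1, so there are 55 full weeks plus 1 extra day.
Each full week contributes 4 days from the set (Mon, Wed, Thu, Fri): 55 × 4 = 220.
The 1 extra day is Fri — 1 of them qualifies.
Total: 220 + 1 = 221.

221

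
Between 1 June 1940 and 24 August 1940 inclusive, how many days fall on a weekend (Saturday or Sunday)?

1 June 1940 is a Saturday.
From 1 June 1940 to 24 August 1940 is 85 days inclusive.
85 = 7 × 12 + 1, so there are 12 full weeks plus 1 extra day.
Each full week contributes 2 weekend days (Sat, Sun): 12 × 2 = 24.
The 1 extra day is Sat — 1 of them qualifies.
Total: 24 + 1 = 25.

25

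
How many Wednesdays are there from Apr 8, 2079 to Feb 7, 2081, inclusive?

Apr 8, 2079 is a Saturday.
The range spans 672 days (inclusive of both endpoints).
672 = 7 × 96, so the span is exactly 96 full weeks.
Each full week contributes one Wednesday: 96 so far.
Total: 96.

96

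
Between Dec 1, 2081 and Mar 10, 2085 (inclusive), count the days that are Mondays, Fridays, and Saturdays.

513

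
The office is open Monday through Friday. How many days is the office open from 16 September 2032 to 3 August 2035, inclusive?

752

16 September 2032 is a Thursday.
That's 1052 days from start to end, counting both.
1052 = 7 × 150 + 2, so there are 150 full weeks plus 2 extra days.
Each full week contributes 5 weekdays (Mon–Fri): 150 × 5 = 750.
The 2 extra days are Thursday, Friday — 2 of them qualify.
Total: 750 + 2 = 752.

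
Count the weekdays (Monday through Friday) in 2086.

1 January 2086 is a Tuesday.
From 1 January 2086 to 31 December 2086 is 365 days inclusive.
365 = 7 × 52 + 1, so there are 52 full weeks plus 1 extra day.
Each full week contributes 5 weekdays (Mon–Fri): 52 × 5 = 260.
The 1 extra day is Tuesday — 1 of them qualifies.
Total: 260 + 1 = 261.

261 weekdays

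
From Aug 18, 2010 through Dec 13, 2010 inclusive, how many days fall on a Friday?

17

Aug 18, 2010 is a Wednesday.
That's 118 days from start to end, counting both.
118 = 7 × 16 + 6, so there are 16 full weeks plus 6 extra days.
Each full week contributes one Friday: 16 so far.
The 6 extra days are Wednesday, Thursday, Friday, Saturday, Sunday, Monday — 1 of them qualifies.
Total: 16 + 1 = 17.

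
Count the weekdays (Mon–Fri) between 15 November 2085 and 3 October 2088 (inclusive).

752 weekdays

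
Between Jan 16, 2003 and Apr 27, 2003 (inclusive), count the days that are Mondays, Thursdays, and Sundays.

44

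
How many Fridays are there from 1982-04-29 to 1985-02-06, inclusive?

145 Fridays

1982-04-29 is a Thursday.
From 1982-04-29 to 1985-02-06 is 1015 days inclusive.
1015 = 7 × 145, so the span is exactly 145 full weeks.
Each full week contributes one Friday: 145 so far.
Total: 145.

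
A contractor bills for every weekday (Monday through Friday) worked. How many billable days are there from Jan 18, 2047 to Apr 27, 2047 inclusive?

Jan 18, 2047 is a Friday.
That's 100 days from start to end, counting both.
100 = 7 × 14 + 2, so there are 14 full weeks plus 2 extra days.
Each full week contributes 5 weekdays (Mon–Fri): 14 × 5 = 70.
The 2 extra days are Friday, Saturday — 1 of them qualifies.
Total: 70 + 1 = 71.

71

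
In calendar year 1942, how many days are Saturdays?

52

1942-01-01 is a Thursday.
From 1942-01-01 to 1942-12-31 is 365 days inclusive.
365 = 7 × 52 + 1, so there are 52 full weeks plus 1 extra day.
Each full week contributes one Saturday: 52 so far.
The 1 extra day is Thu — none qualify.
Total: 52 + 0 = 52.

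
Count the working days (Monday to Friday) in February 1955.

1 February 1955 is a Tuesday.
From 1 February 1955 to 28 February 1955 is 28 days inclusive.
28 = 7 × 4, so the span is exactly 4 full weeks.
Each full week contributes 5 weekdays (Mon–Fri): 4 × 5 = 20.

20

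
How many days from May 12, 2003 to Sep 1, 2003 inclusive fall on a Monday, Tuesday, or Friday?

49

May 12, 2003 is a Monday.
From May 12, 2003 to Sep 1, 2003 is 113 days inclusive.
113 = 7 × 16 + 1, so there are 16 full weeks plus 1 extra day.
Each full week contributes 3 days from the set (Mon, Tue, Fri): 16 × 3 = 48.
The 1 extra day is Monday — 1 of them qualifies.
Total: 48 + 1 = 49.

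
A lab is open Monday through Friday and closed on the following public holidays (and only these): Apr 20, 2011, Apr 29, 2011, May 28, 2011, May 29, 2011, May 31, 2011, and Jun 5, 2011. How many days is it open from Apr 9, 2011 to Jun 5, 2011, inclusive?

Apr 9, 2011 is a Saturday.
The range spans 58 days (inclusive of both endpoints).
58 = 7 × 8 + 2, so there are 8 full weeks plus 2 extra days.
Each full week contributes 5 weekdays (Mon–Fri): 8 × 5 = 40.
The 2 extra days are Saturday, Sunday — none qualify.
Total: 40 + 0 = 40.
Holidays: Apr 20, 2011 (Wed); Apr 29, 2011 (Fri); May 28, 2011 (Sat); May 29, 2011 (Sun); May 31, 2011 (Tue); Jun 5, 2011 (Sun).
3 of the 6 holidays fall on weekdays; the rest are weekends and were already excluded.
Business days: 40 − 3 = 37.

37 working days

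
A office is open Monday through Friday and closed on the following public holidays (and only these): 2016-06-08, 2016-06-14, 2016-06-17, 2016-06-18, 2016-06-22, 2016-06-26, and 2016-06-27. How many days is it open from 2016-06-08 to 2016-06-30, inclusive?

12

2016-06-08 is a Wednesday.
That's 23 days from start to end, counting both.
23 = 7 × 3 + 2, so there are 3 full weeks plus 2 extra days.
Each full week contributes 5 weekdays (Mon–Fri): 3 × 5 = 15.
The 2 extra days are Wednesday, Thursday — 2 of them qualify.
Total: 15 + 2 = 17.
Holidays: 2016-06-08 (Wed); 2016-06-14 (Tue); 2016-06-17 (Fri); 2016-06-18 (Sat); 2016-06-22 (Wed); 2016-06-26 (Sun); 2016-06-27 (Mon).
5 of the 7 holidays fall on weekdays; the rest are weekends and were already excluded.
Business days: 17 − 5 = 12.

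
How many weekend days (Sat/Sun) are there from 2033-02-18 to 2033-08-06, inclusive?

49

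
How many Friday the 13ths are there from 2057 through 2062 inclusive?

10

Friday-the-13ths by year:
2057: Apr, Jul
2058: Sep, Dec
2059: Jun
2060: Feb, Aug
2061: May
2062: Jan, Oct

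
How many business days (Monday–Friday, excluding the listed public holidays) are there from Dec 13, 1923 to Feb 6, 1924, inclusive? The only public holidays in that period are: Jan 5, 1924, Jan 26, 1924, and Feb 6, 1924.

39

Dec 13, 1923 is a Thursday.
That's 56 days from start to end, counting both.
56 = 7 × 8, so the span is exactly 8 full weeks.
Each full week contributes 5 weekdays (Mon–Fri): 8 × 5 = 40.
Holidays: Jan 5, 1924 (Sat); Jan 26, 1924 (Sat); Feb 6, 1924 (Wed).
1 of the 3 holidays fall on weekdays; the rest are weekends and were already excluded.
Business days: 40 − 1 = 39.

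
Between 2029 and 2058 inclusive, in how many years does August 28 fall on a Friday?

4

Day of week of August 28 in each year:
2029: Tue, 2030: Wed, 2031: Thu, 2032: Sat, 2033: Sun, 2034: Mon, 2035: Tue, 2036: Thu, 2037: Fri ✓, 2038: Sat, 2039: Sun, 2040: Tue, 2041: Wed, 2042: Thu, 2043: Fri ✓, 2044: Sun, 2045: Mon, 2046: Tue, 2047: Wed, 2048: Fri ✓, 2049: Sat, 2050: Sun, 2051: Mon, 2052: Wed, 2053: Thu, 2054: Fri ✓, 2055: Sat, 2056: Mon, 2057: Tue, 2058: Wed
Fridays: 2037, 2043, 2048, 2054.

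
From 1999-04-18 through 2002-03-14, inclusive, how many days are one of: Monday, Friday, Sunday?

1999-04-18 is a Sunday.
The range spans 1062 days (inclusive of both endpoints).
1062 = 7 × 151 + 5, so there are 151 full weeks plus 5 extra days.
Each full week contributes 3 days from the set (Mon, Fri, Sun): 151 × 3 = 453.
The 5 extra days are Sunday, Monday, Tuesday, Wednesday, Thursday — 2 of them qualify.
Total: 453 + 2 = 455.

455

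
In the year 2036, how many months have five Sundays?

4

A month has five Sundays exactly when Sunday falls within its first (length − 28) days.
Jan: 31 days, starts Tue → 5 of Tue, Wed, Thu
Feb: 29 days, starts Fri → 5 of Fri
Mar: 31 days, starts Sat → 5 of Sat, Sun, Mon ✓
Apr: 30 days, starts Tue → 5 of Tue, Wed
May: 31 days, starts Thu → 5 of Thu, Fri, Sat
Jun: 30 days, starts Sun → 5 of Sun, Mon ✓
Jul: 31 days, starts Tue → 5 of Tue, Wed, Thu
Aug: 31 days, starts Fri → 5 of Fri, Sat, Sun ✓
Sep: 30 days, starts Mon → 5 of Mon, Tue
Oct: 31 days, starts Wed → 5 of Wed, Thu, Fri
Nov: 30 days, starts Sat → 5 of Sat, Sun ✓
Dec: 31 days, starts Mon → 5 of Mon, Tue, Wed
Months with five Sundays: Mar, Jun, Aug, Nov.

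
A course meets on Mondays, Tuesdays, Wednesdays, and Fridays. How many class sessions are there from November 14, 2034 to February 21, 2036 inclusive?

November 14, 2034 is a Tuesday.
That's 465 days from start to end, counting both.
465 = 7 × 66 + 3, so there are 66 full weeks plus 3 extra days.
Each full week contributes 4 days from the set (Mon, Tue, Wed, Fri): 66 × 4 = 264.
The 3 extra days are Tuesday, Wednesday, Thursday — 2 of them qualify.
Total: 264 + 2 = 266.

266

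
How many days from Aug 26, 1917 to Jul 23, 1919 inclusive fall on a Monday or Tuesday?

200

Aug 26, 1917 is a Sunday.
From Aug 26, 1917 to Jul 23, 1919 is 697 days inclusive.
697 = 7 × 99 + 4, so there are 99 full weeks plus 4 extra days.
Each full week contributes 2 days from the set (Mon, Tue): 99 × 2 = 198.
The 4 extra days are Sun, Mon, Tue, Wed — 2 of them qualify.
Total: 198 + 2 = 200.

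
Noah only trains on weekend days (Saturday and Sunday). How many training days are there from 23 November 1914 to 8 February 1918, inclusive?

23 November 1914 is a Monday.
That's 1174 days from start to end, counting both.
1174 = 7 × 167 + 5, so there are 167 full weeks plus 5 extra days.
Each full week contributes 2 weekend days (Sat, Sun): 167 × 2 = 334.
The 5 extra days are Monday, Tuesday, Wednesday, Thursday, Friday — none qualify.
Total: 334 + 0 = 334.

334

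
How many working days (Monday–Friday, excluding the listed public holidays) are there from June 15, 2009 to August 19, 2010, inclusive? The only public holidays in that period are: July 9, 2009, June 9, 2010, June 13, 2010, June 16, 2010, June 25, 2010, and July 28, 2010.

June 15, 2009 is a Monday.
That's 431 days from start to end, counting both.
431 = 7 × 61 + 4, so there are 61 full weeks plus 4 extra days.
Each full week contributes 5 weekdays (Mon–Fri): 61 × 5 = 305.
The 4 extra days are Monday, Tuesday, Wednesday, Thursday — 4 of them qualify.
Total: 305 + 4 = 309.
Holidays: July 9, 2009 (Thu); June 9, 2010 (Wed); June 13, 2010 (Sun); June 16, 2010 (Wed); June 25, 2010 (Fri); July 28, 2010 (Wed).
5 of the 6 holidays fall on weekdays; the rest are weekends and were already excluded.
Business days: 309 − 5 = 304.

304 working days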